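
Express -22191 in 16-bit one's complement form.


Original: 0101011010101111
Invert all bits:
  bit 0: 0 → 1
  bit 1: 1 → 0
  bit 2: 0 → 1
  bit 3: 1 → 0
  bit 4: 0 → 1
  bit 5: 1 → 0
  bit 6: 1 → 0
  bit 7: 0 → 1
  bit 8: 1 → 0
  bit 9: 0 → 1
  bit 10: 1 → 0
  bit 11: 0 → 1
  bit 12: 1 → 0
  bit 13: 1 → 0
  bit 14: 1 → 0
  bit 15: 1 → 0
= 1010100101010000


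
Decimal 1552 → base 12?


Divide by 12 repeatedly:
1552 ÷ 12 = 129 remainder 4
129 ÷ 12 = 10 remainder 9
10 ÷ 12 = 0 remainder 10
Reading remainders bottom-up:
= A94


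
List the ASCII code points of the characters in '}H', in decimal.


String: '}H'  (2 characters)
Per-character ASCII lookup:
  '}': special character: '}' = 125
  'H': uppercase starts at 65: 'H' = 65 + 7 = 72
= 125 72


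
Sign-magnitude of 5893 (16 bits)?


Sign bit: 0 (positive)
Magnitude: 5893 = 001011100000101
= 0001011100000101


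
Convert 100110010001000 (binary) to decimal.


Positional values:
Bit 3: 1 × 2^3 = 8
Bit 7: 1 × 2^7 = 128
Bit 10: 1 × 2^10 = 1024
Bit 11: 1 × 2^11 = 2048
Bit 14: 1 × 2^14 = 16384
Sum = 8 + 128 + 1024 + 2048 + 16384
= 19592


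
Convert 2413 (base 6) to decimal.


Positional values (base 6):
  3 × 6^0 = 3 × 1 = 3
  1 × 6^1 = 1 × 6 = 6
  4 × 6^2 = 4 × 36 = 144
  2 × 6^3 = 2 × 216 = 432
Sum = 3 + 6 + 144 + 432
= 585


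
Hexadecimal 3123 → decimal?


Positional values:
Position 0: 3 × 16^0 = 3 × 1 = 3
Position 1: 2 × 16^1 = 2 × 16 = 32
Position 2: 1 × 16^2 = 1 × 256 = 256
Position 3: 3 × 16^3 = 3 × 4096 = 12288
Sum = 3 + 32 + 256 + 12288
= 12579


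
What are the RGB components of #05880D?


Hex: #05880D
R = 05₁₆ = 5
G = 88₁₆ = 136
B = 0D₁₆ = 13
= RGB(5, 136, 13)


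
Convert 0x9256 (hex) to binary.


Each hex digit → 4 binary bits:
  9 = 1001
  2 = 0010
  5 = 0101
  6 = 0110
Concatenate: 1001 0010 0101 0110
= 1001001001010110


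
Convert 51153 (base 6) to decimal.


Positional values (base 6):
  3 × 6^0 = 3 × 1 = 3
  5 × 6^1 = 5 × 6 = 30
  1 × 6^2 = 1 × 36 = 36
  1 × 6^3 = 1 × 216 = 216
  5 × 6^4 = 5 × 1296 = 6480
Sum = 3 + 30 + 36 + 216 + 6480
= 6765


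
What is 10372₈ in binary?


Each octal digit → 3 binary bits:
  1 = 001
  0 = 000
  3 = 011
  7 = 111
  2 = 010
Concatenate: 001 000 011 111 010
= 001000011111010


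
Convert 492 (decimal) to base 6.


Divide by 6 repeatedly:
492 ÷ 6 = 82 remainder 0
82 ÷ 6 = 13 remainder 4
13 ÷ 6 = 2 remainder 1
2 ÷ 6 = 0 remainder 2
Reading remainders bottom-up:
= 2140


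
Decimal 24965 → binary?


Divide by 2 repeatedly:
24965 ÷ 2 = 12482 remainder 1
12482 ÷ 2 = 6241 remainder 0
6241 ÷ 2 = 3120 remainder 1
3120 ÷ 2 = 1560 remainder 0
1560 ÷ 2 = 780 remainder 0
780 ÷ 2 = 390 remainder 0
390 ÷ 2 = 195 remainder 0
195 ÷ 2 = 97 remainder 1
97 ÷ 2 = 48 remainder 1
48 ÷ 2 = 24 remainder 0
24 ÷ 2 = 12 remainder 0
12 ÷ 2 = 6 remainder 0
6 ÷ 2 = 3 remainder 0
3 ÷ 2 = 1 remainder 1
1 ÷ 2 = 0 remainder 1
Reading remainders bottom-up:
= 110000110000101


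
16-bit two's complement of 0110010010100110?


Original: 0110010010100110
Step 1 - Invert all bits: 1001101101011001
Step 2 - Add 1: 1001101101011001 + 1
= 1001101101011010 (represents -25766)


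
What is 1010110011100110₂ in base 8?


Group into 3-bit groups: 001010110011100110
  001 = 1
  010 = 2
  110 = 6
  011 = 3
  100 = 4
  110 = 6
= 0o126346


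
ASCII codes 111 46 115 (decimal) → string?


Codes (decimal): 111 46 115
Per-code ASCII lookup:
  111  (range 97-122: lowercase, 111 - 97 = 14) → 'o'
  46  (special character) → '.'
  115  (range 97-122: lowercase, 115 - 97 = 18) → 's'
= 'o.s'


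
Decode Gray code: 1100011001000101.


Gray code: 1100011001000101
MSB stays the same: 1
Each subsequent bit = prev_binary XOR current_gray:
  B[1] = 1 XOR 1 = 0
  B[2] = 0 XOR 0 = 0
  B[3] = 0 XOR 0 = 0
  B[4] = 0 XOR 0 = 0
  B[5] = 0 XOR 1 = 1
  B[6] = 1 XOR 1 = 0
  B[7] = 0 XOR 0 = 0
  B[8] = 0 XOR 0 = 0
  B[9] = 0 XOR 1 = 1
  B[10] = 1 XOR 0 = 1
  B[11] = 1 XOR 0 = 1
  B[12] = 1 XOR 0 = 1
  B[13] = 1 XOR 1 = 0
  B[14] = 0 XOR 0 = 0
  B[15] = 0 XOR 1 = 1
= 1000010001111001 (33913 decimal)


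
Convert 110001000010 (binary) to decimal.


Positional values:
Bit 1: 1 × 2^1 = 2
Bit 6: 1 × 2^6 = 64
Bit 10: 1 × 2^10 = 1024
Bit 11: 1 × 2^11 = 2048
Sum = 2 + 64 + 1024 + 2048
= 3138


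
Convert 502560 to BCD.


Each digit → 4-bit binary:
  5 → 0101
  0 → 0000
  2 → 0010
  5 → 0101
  6 → 0110
  0 → 0000
= 0101 0000 0010 0101 0110 0000


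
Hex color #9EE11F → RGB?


Hex: #9EE11F
R = 9E₁₆ = 158
G = E1₁₆ = 225
B = 1F₁₆ = 31
= RGB(158, 225, 31)


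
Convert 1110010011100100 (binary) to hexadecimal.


Group into 4-bit nibbles: 1110010011100100
  1110 = E
  0100 = 4
  1110 = E
  0100 = 4
= 0xE4E4


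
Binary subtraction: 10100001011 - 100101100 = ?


Align and subtract column by column (LSB to MSB, borrowing when needed):
  10100001011
- 00100101100
  -----------
  col 0: (1 - 0 borrow-in) - 0 → 1 - 0 = 1, borrow out 0
  col 1: (1 - 0 borrow-in) - 0 → 1 - 0 = 1, borrow out 0
  col 2: (0 - 0 borrow-in) - 1 → borrow from next column: (0+2) - 1 = 1, borrow out 1
  col 3: (1 - 1 borrow-in) - 1 → borrow from next column: (0+2) - 1 = 1, borrow out 1
  col 4: (0 - 1 borrow-in) - 0 → borrow from next column: (-1+2) - 0 = 1, borrow out 1
  col 5: (0 - 1 borrow-in) - 1 → borrow from next column: (-1+2) - 1 = 0, borrow out 1
  col 6: (0 - 1 borrow-in) - 0 → borrow from next column: (-1+2) - 0 = 1, borrow out 1
  col 7: (0 - 1 borrow-in) - 0 → borrow from next column: (-1+2) - 0 = 1, borrow out 1
  col 8: (1 - 1 borrow-in) - 1 → borrow from next column: (0+2) - 1 = 1, borrow out 1
  col 9: (0 - 1 borrow-in) - 0 → borrow from next column: (-1+2) - 0 = 1, borrow out 1
  col 10: (1 - 1 borrow-in) - 0 → 0 - 0 = 0, borrow out 0
Reading bits MSB→LSB: 01111011111
Strip leading zeros: 1111011111
= 1111011111


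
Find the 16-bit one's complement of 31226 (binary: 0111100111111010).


Original: 0111100111111010
Invert all bits:
  bit 0: 0 → 1
  bit 1: 1 → 0
  bit 2: 1 → 0
  bit 3: 1 → 0
  bit 4: 1 → 0
  bit 5: 0 → 1
  bit 6: 0 → 1
  bit 7: 1 → 0
  bit 8: 1 → 0
  bit 9: 1 → 0
  bit 10: 1 → 0
  bit 11: 1 → 0
  bit 12: 1 → 0
  bit 13: 0 → 1
  bit 14: 1 → 0
  bit 15: 0 → 1
= 1000011000000101


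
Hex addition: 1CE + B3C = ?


Align and add column by column (LSB to MSB, each column mod 16 with carry):
  01CE
+ 0B3C
  ----
  col 0: E(14) + C(12) + 0 (carry in) = 26 → A(10), carry out 1
  col 1: C(12) + 3(3) + 1 (carry in) = 16 → 0(0), carry out 1
  col 2: 1(1) + B(11) + 1 (carry in) = 13 → D(13), carry out 0
  col 3: 0(0) + 0(0) + 0 (carry in) = 0 → 0(0), carry out 0
Reading digits MSB→LSB: 0D0A
Strip leading zeros: D0A
= 0xD0A


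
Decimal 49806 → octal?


Divide by 8 repeatedly:
49806 ÷ 8 = 6225 remainder 6
6225 ÷ 8 = 778 remainder 1
778 ÷ 8 = 97 remainder 2
97 ÷ 8 = 12 remainder 1
12 ÷ 8 = 1 remainder 4
1 ÷ 8 = 0 remainder 1
Reading remainders bottom-up:
= 0o141216


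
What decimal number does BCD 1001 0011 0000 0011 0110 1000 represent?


Each 4-bit group → digit:
  1001 → 9
  0011 → 3
  0000 → 0
  0011 → 3
  0110 → 6
  1000 → 8
= 930368


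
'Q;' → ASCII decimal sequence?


String: 'Q;'  (2 characters)
Per-character ASCII lookup:
  'Q': uppercase starts at 65: 'Q' = 65 + 16 = 81
  ';': special character: ';' = 59
= 81 59


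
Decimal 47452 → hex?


Divide by 16 repeatedly:
47452 ÷ 16 = 2965 remainder 12 (C)
2965 ÷ 16 = 185 remainder 5 (5)
185 ÷ 16 = 11 remainder 9 (9)
11 ÷ 16 = 0 remainder 11 (B)
Reading remainders bottom-up:
= 0xB95C


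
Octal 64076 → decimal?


Positional values:
Position 0: 6 × 8^0 = 6
Position 1: 7 × 8^1 = 56
Position 2: 0 × 8^2 = 0
Position 3: 4 × 8^3 = 2048
Position 4: 6 × 8^4 = 24576
Sum = 6 + 56 + 0 + 2048 + 24576
= 26686


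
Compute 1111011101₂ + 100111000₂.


Align and add column by column (LSB to MSB, carry propagating):
  01111011101
+ 00100111000
  -----------
  col 0: 1 + 0 + 0 (carry in) = 1 → bit 1, carry out 0
  col 1: 0 + 0 + 0 (carry in) = 0 → bit 0, carry out 0
  col 2: 1 + 0 + 0 (carry in) = 1 → bit 1, carry out 0
  col 3: 1 + 1 + 0 (carry in) = 2 → bit 0, carry out 1
  col 4: 1 + 1 + 1 (carry in) = 3 → bit 1, carry out 1
  col 5: 0 + 1 + 1 (carry in) = 2 → bit 0, carry out 1
  col 6: 1 + 0 + 1 (carry in) = 2 → bit 0, carry out 1
  col 7: 1 + 0 + 1 (carry in) = 2 → bit 0, carry out 1
  col 8: 1 + 1 + 1 (carry in) = 3 → bit 1, carry out 1
  col 9: 1 + 0 + 1 (carry in) = 2 → bit 0, carry out 1
  col 10: 0 + 0 + 1 (carry in) = 1 → bit 1, carry out 0
Reading bits MSB→LSB: 10100010101
Strip leading zeros: 10100010101
= 10100010101


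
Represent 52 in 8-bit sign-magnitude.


Sign bit: 0 (positive)
Magnitude: 52 = 0110100
= 00110100


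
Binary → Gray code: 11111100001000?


Binary: 11111100001000
Gray code: G = B XOR (B >> 1)
B >> 1 = 01111110000100
11111100001000 XOR 01111110000100:
  1 XOR 0 = 1
  1 XOR 1 = 0
  1 XOR 1 = 0
  1 XOR 1 = 0
  1 XOR 1 = 0
  1 XOR 1 = 0
  0 XOR 1 = 1
  0 XOR 0 = 0
  0 XOR 0 = 0
  0 XOR 0 = 0
  1 XOR 0 = 1
  0 XOR 1 = 1
  0 XOR 0 = 0
  0 XOR 0 = 0
= 10000010001100


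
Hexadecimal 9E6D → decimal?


Positional values:
Position 0: D × 16^0 = 13 × 1 = 13
Position 1: 6 × 16^1 = 6 × 16 = 96
Position 2: E × 16^2 = 14 × 256 = 3584
Position 3: 9 × 16^3 = 9 × 4096 = 36864
Sum = 13 + 96 + 3584 + 36864
= 40557


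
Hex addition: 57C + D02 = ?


Align and add column by column (LSB to MSB, each column mod 16 with carry):
  057C
+ 0D02
  ----
  col 0: C(12) + 2(2) + 0 (carry in) = 14 → E(14), carry out 0
  col 1: 7(7) + 0(0) + 0 (carry in) = 7 → 7(7), carry out 0
  col 2: 5(5) + D(13) + 0 (carry in) = 18 → 2(2), carry out 1
  col 3: 0(0) + 0(0) + 1 (carry in) = 1 → 1(1), carry out 0
Reading digits MSB→LSB: 127E
Strip leading zeros: 127E
= 0x127E


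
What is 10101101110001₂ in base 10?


Positional values:
Bit 0: 1 × 2^0 = 1
Bit 4: 1 × 2^4 = 16
Bit 5: 1 × 2^5 = 32
Bit 6: 1 × 2^6 = 64
Bit 8: 1 × 2^8 = 256
Bit 9: 1 × 2^9 = 512
Bit 11: 1 × 2^11 = 2048
Bit 13: 1 × 2^13 = 8192
Sum = 1 + 16 + 32 + 64 + 256 + 512 + 2048 + 8192
= 11121


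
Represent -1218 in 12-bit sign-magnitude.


Sign bit: 1 (negative)
Magnitude: 1218 = 10011000010
= 110011000010


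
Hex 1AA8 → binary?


Each hex digit → 4 binary bits:
  1 = 0001
  A = 1010
  A = 1010
  8 = 1000
Concatenate: 0001 1010 1010 1000
= 0001101010101000


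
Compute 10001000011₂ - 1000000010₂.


Align and subtract column by column (LSB to MSB, borrowing when needed):
  10001000011
- 01000000010
  -----------
  col 0: (1 - 0 borrow-in) - 0 → 1 - 0 = 1, borrow out 0
  col 1: (1 - 0 borrow-in) - 1 → 1 - 1 = 0, borrow out 0
  col 2: (0 - 0 borrow-in) - 0 → 0 - 0 = 0, borrow out 0
  col 3: (0 - 0 borrow-in) - 0 → 0 - 0 = 0, borrow out 0
  col 4: (0 - 0 borrow-in) - 0 → 0 - 0 = 0, borrow out 0
  col 5: (0 - 0 borrow-in) - 0 → 0 - 0 = 0, borrow out 0
  col 6: (1 - 0 borrow-in) - 0 → 1 - 0 = 1, borrow out 0
  col 7: (0 - 0 borrow-in) - 0 → 0 - 0 = 0, borrow out 0
  col 8: (0 - 0 borrow-in) - 0 → 0 - 0 = 0, borrow out 0
  col 9: (0 - 0 borrow-in) - 1 → borrow from next column: (0+2) - 1 = 1, borrow out 1
  col 10: (1 - 1 borrow-in) - 0 → 0 - 0 = 0, borrow out 0
Reading bits MSB→LSB: 01001000001
Strip leading zeros: 1001000001
= 1001000001


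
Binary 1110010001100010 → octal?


Group into 3-bit groups: 001110010001100010
  001 = 1
  110 = 6
  010 = 2
  001 = 1
  100 = 4
  010 = 2
= 0o162142


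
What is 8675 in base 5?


Divide by 5 repeatedly:
8675 ÷ 5 = 1735 remainder 0
1735 ÷ 5 = 347 remainder 0
347 ÷ 5 = 69 remainder 2
69 ÷ 5 = 13 remainder 4
13 ÷ 5 = 2 remainder 3
2 ÷ 5 = 0 remainder 2
Reading remainders bottom-up:
= 234200


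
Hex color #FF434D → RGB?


Hex: #FF434D
R = FF₁₆ = 255
G = 43₁₆ = 67
B = 4D₁₆ = 77
= RGB(255, 67, 77)


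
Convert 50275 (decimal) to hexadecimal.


Divide by 16 repeatedly:
50275 ÷ 16 = 3142 remainder 3 (3)
3142 ÷ 16 = 196 remainder 6 (6)
196 ÷ 16 = 12 remainder 4 (4)
12 ÷ 16 = 0 remainder 12 (C)
Reading remainders bottom-up:
= 0xC463


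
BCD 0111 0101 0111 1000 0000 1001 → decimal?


Each 4-bit group → digit:
  0111 → 7
  0101 → 5
  0111 → 7
  1000 → 8
  0000 → 0
  1001 → 9
= 757809


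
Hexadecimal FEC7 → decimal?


Positional values:
Position 0: 7 × 16^0 = 7 × 1 = 7
Position 1: C × 16^1 = 12 × 16 = 192
Position 2: E × 16^2 = 14 × 256 = 3584
Position 3: F × 16^3 = 15 × 4096 = 61440
Sum = 7 + 192 + 3584 + 61440
= 65223


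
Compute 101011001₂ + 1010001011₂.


Align and add column by column (LSB to MSB, carry propagating):
  00101011001
+ 01010001011
  -----------
  col 0: 1 + 1 + 0 (carry in) = 2 → bit 0, carry out 1
  col 1: 0 + 1 + 1 (carry in) = 2 → bit 0, carry out 1
  col 2: 0 + 0 + 1 (carry in) = 1 → bit 1, carry out 0
  col 3: 1 + 1 + 0 (carry in) = 2 → bit 0, carry out 1
  col 4: 1 + 0 + 1 (carry in) = 2 → bit 0, carry out 1
  col 5: 0 + 0 + 1 (carry in) = 1 → bit 1, carry out 0
  col 6: 1 + 0 + 0 (carry in) = 1 → bit 1, carry out 0
  col 7: 0 + 1 + 0 (carry in) = 1 → bit 1, carry out 0
  col 8: 1 + 0 + 0 (carry in) = 1 → bit 1, carry out 0
  col 9: 0 + 1 + 0 (carry in) = 1 → bit 1, carry out 0
  col 10: 0 + 0 + 0 (carry in) = 0 → bit 0, carry out 0
Reading bits MSB→LSB: 01111100100
Strip leading zeros: 1111100100
= 1111100100


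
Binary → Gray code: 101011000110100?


Binary: 101011000110100
Gray code: G = B XOR (B >> 1)
B >> 1 = 010101100011010
101011000110100 XOR 010101100011010:
  1 XOR 0 = 1
  0 XOR 1 = 1
  1 XOR 0 = 1
  0 XOR 1 = 1
  1 XOR 0 = 1
  1 XOR 1 = 0
  0 XOR 1 = 1
  0 XOR 0 = 0
  0 XOR 0 = 0
  1 XOR 0 = 1
  1 XOR 1 = 0
  0 XOR 1 = 1
  1 XOR 0 = 1
  0 XOR 1 = 1
  0 XOR 0 = 0
= 111110100101110


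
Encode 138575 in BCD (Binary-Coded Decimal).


Each digit → 4-bit binary:
  1 → 0001
  3 → 0011
  8 → 1000
  5 → 0101
  7 → 0111
  5 → 0101
= 0001 0011 1000 0101 0111 0101


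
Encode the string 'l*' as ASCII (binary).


String: 'l*'  (2 characters)
Per-character ASCII lookup:
  'l': lowercase starts at 97: 'l' = 97 + 11 = 108 → 1101100
  '*': special character: '*' = 42 → 101010
= 1101100 101010


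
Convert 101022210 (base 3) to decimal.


Positional values (base 3):
  0 × 3^0 = 0 × 1 = 0
  1 × 3^1 = 1 × 3 = 3
  2 × 3^2 = 2 × 9 = 18
  2 × 3^3 = 2 × 27 = 54
  2 × 3^4 = 2 × 81 = 162
  0 × 3^5 = 0 × 243 = 0
  1 × 3^6 = 1 × 729 = 729
  0 × 3^7 = 0 × 2187 = 0
  1 × 3^8 = 1 × 6561 = 6561
Sum = 0 + 3 + 18 + 54 + 162 + 0 + 729 + 0 + 6561
= 7527


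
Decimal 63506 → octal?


Divide by 8 repeatedly:
63506 ÷ 8 = 7938 remainder 2
7938 ÷ 8 = 992 remainder 2
992 ÷ 8 = 124 remainder 0
124 ÷ 8 = 15 remainder 4
15 ÷ 8 = 1 remainder 7
1 ÷ 8 = 0 remainder 1
Reading remainders bottom-up:
= 0o174022


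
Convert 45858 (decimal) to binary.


Divide by 2 repeatedly:
45858 ÷ 2 = 22929 remainder 0
22929 ÷ 2 = 11464 remainder 1
11464 ÷ 2 = 5732 remainder 0
5732 ÷ 2 = 2866 remainder 0
2866 ÷ 2 = 1433 remainder 0
1433 ÷ 2 = 716 remainder 1
716 ÷ 2 = 358 remainder 0
358 ÷ 2 = 179 remainder 0
179 ÷ 2 = 89 remainder 1
89 ÷ 2 = 44 remainder 1
44 ÷ 2 = 22 remainder 0
22 ÷ 2 = 11 remainder 0
11 ÷ 2 = 5 remainder 1
5 ÷ 2 = 2 remainder 1
2 ÷ 2 = 1 remainder 0
1 ÷ 2 = 0 remainder 1
Reading remainders bottom-up:
= 1011001100100010


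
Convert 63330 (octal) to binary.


Each octal digit → 3 binary bits:
  6 = 110
  3 = 011
  3 = 011
  3 = 011
  0 = 000
Concatenate: 110 011 011 011 000
= 110011011011000


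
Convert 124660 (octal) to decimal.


Positional values:
Position 0: 0 × 8^0 = 0
Position 1: 6 × 8^1 = 48
Position 2: 6 × 8^2 = 384
Position 3: 4 × 8^3 = 2048
Position 4: 2 × 8^4 = 8192
Position 5: 1 × 8^5 = 32768
Sum = 0 + 48 + 384 + 2048 + 8192 + 32768
= 43440


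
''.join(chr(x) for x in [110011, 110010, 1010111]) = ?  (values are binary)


Codes (binary): 110011 110010 1010111
Per-code ASCII lookup:
  110011 = 51  (range 48-57: digits, 51 - 48 = 3) → '3'
  110010 = 50  (range 48-57: digits, 50 - 48 = 2) → '2'
  1010111 = 87  (range 65-90: uppercase, 87 - 65 = 22) → 'W'
= '32W'


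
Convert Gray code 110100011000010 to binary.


Gray code: 110100011000010
MSB stays the same: 1
Each subsequent bit = prev_binary XOR current_gray:
  B[1] = 1 XOR 1 = 0
  B[2] = 0 XOR 0 = 0
  B[3] = 0 XOR 1 = 1
  B[4] = 1 XOR 0 = 1
  B[5] = 1 XOR 0 = 1
  B[6] = 1 XOR 0 = 1
  B[7] = 1 XOR 1 = 0
  B[8] = 0 XOR 1 = 1
  B[9] = 1 XOR 0 = 1
  B[10] = 1 XOR 0 = 1
  B[11] = 1 XOR 0 = 1
  B[12] = 1 XOR 0 = 1
  B[13] = 1 XOR 1 = 0
  B[14] = 0 XOR 0 = 0
= 100111101111100 (20348 decimal)


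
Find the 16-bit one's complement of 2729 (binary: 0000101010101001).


Original: 0000101010101001
Invert all bits:
  bit 0: 0 → 1
  bit 1: 0 → 1
  bit 2: 0 → 1
  bit 3: 0 → 1
  bit 4: 1 → 0
  bit 5: 0 → 1
  bit 6: 1 → 0
  bit 7: 0 → 1
  bit 8: 1 → 0
  bit 9: 0 → 1
  bit 10: 1 → 0
  bit 11: 0 → 1
  bit 12: 1 → 0
  bit 13: 0 → 1
  bit 14: 0 → 1
  bit 15: 1 → 0
= 1111010101010110


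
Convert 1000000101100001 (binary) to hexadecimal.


Group into 4-bit nibbles: 1000000101100001
  1000 = 8
  0001 = 1
  0110 = 6
  0001 = 1
= 0x8161


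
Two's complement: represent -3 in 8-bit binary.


Original: 00000011
Step 1 - Invert all bits: 11111100
Step 2 - Add 1: 11111100 + 1
= 11111101 (represents -3)


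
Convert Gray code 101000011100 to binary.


Gray code: 101000011100
MSB stays the same: 1
Each subsequent bit = prev_binary XOR current_gray:
  B[1] = 1 XOR 0 = 1
  B[2] = 1 XOR 1 = 0
  B[3] = 0 XOR 0 = 0
  B[4] = 0 XOR 0 = 0
  B[5] = 0 XOR 0 = 0
  B[6] = 0 XOR 0 = 0
  B[7] = 0 XOR 1 = 1
  B[8] = 1 XOR 1 = 0
  B[9] = 0 XOR 1 = 1
  B[10] = 1 XOR 0 = 1
  B[11] = 1 XOR 0 = 1
= 110000010111 (3095 decimal)


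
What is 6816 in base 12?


Divide by 12 repeatedly:
6816 ÷ 12 = 568 remainder 0
568 ÷ 12 = 47 remainder 4
47 ÷ 12 = 3 remainder 11
3 ÷ 12 = 0 remainder 3
Reading remainders bottom-up:
= 3B40


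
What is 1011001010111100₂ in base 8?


Group into 3-bit groups: 001011001010111100
  001 = 1
  011 = 3
  001 = 1
  010 = 2
  111 = 7
  100 = 4
= 0o131274


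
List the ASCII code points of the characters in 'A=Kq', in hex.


String: 'A=Kq'  (4 characters)
Per-character ASCII lookup:
  'A': uppercase starts at 65: 'A' = 65 + 0 = 65 → 0x41
  '=': special character: '=' = 61 → 0x3D
  'K': uppercase starts at 65: 'K' = 65 + 10 = 75 → 0x4B
  'q': lowercase starts at 97: 'q' = 97 + 16 = 113 → 0x71
= 0x41 0x3D 0x4B 0x71


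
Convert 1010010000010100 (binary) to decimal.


Positional values:
Bit 2: 1 × 2^2 = 4
Bit 4: 1 × 2^4 = 16
Bit 10: 1 × 2^10 = 1024
Bit 13: 1 × 2^13 = 8192
Bit 15: 1 × 2^15 = 32768
Sum = 4 + 16 + 1024 + 8192 + 32768
= 42004


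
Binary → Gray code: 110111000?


Binary: 110111000
Gray code: G = B XOR (B >> 1)
B >> 1 = 011011100
110111000 XOR 011011100:
  1 XOR 0 = 1
  1 XOR 1 = 0
  0 XOR 1 = 1
  1 XOR 0 = 1
  1 XOR 1 = 0
  1 XOR 1 = 0
  0 XOR 1 = 1
  0 XOR 0 = 0
  0 XOR 0 = 0
= 101100100


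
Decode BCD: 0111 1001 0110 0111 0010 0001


Each 4-bit group → digit:
  0111 → 7
  1001 → 9
  0110 → 6
  0111 → 7
  0010 → 2
  0001 → 1
= 796721


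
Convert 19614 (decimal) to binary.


Divide by 2 repeatedly:
19614 ÷ 2 = 9807 remainder 0
9807 ÷ 2 = 4903 remainder 1
4903 ÷ 2 = 2451 remainder 1
2451 ÷ 2 = 1225 remainder 1
1225 ÷ 2 = 612 remainder 1
612 ÷ 2 = 306 remainder 0
306 ÷ 2 = 153 remainder 0
153 ÷ 2 = 76 remainder 1
76 ÷ 2 = 38 remainder 0
38 ÷ 2 = 19 remainder 0
19 ÷ 2 = 9 remainder 1
9 ÷ 2 = 4 remainder 1
4 ÷ 2 = 2 remainder 0
2 ÷ 2 = 1 remainder 0
1 ÷ 2 = 0 remainder 1
Reading remainders bottom-up:
= 100110010011110


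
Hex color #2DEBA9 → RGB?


Hex: #2DEBA9
R = 2D₁₆ = 45
G = EB₁₆ = 235
B = A9₁₆ = 169
= RGB(45, 235, 169)


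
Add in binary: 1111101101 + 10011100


Align and add column by column (LSB to MSB, carry propagating):
  01111101101
+ 00010011100
  -----------
  col 0: 1 + 0 + 0 (carry in) = 1 → bit 1, carry out 0
  col 1: 0 + 0 + 0 (carry in) = 0 → bit 0, carry out 0
  col 2: 1 + 1 + 0 (carry in) = 2 → bit 0, carry out 1
  col 3: 1 + 1 + 1 (carry in) = 3 → bit 1, carry out 1
  col 4: 0 + 1 + 1 (carry in) = 2 → bit 0, carry out 1
  col 5: 1 + 0 + 1 (carry in) = 2 → bit 0, carry out 1
  col 6: 1 + 0 + 1 (carry in) = 2 → bit 0, carry out 1
  col 7: 1 + 1 + 1 (carry in) = 3 → bit 1, carry out 1
  col 8: 1 + 0 + 1 (carry in) = 2 → bit 0, carry out 1
  col 9: 1 + 0 + 1 (carry in) = 2 → bit 0, carry out 1
  col 10: 0 + 0 + 1 (carry in) = 1 → bit 1, carry out 0
Reading bits MSB→LSB: 10010001001
Strip leading zeros: 10010001001
= 10010001001


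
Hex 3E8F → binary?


Each hex digit → 4 binary bits:
  3 = 0011
  E = 1110
  8 = 1000
  F = 1111
Concatenate: 0011 1110 1000 1111
= 0011111010001111


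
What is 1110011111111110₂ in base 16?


Group into 4-bit nibbles: 1110011111111110
  1110 = E
  0111 = 7
  1111 = F
  1110 = E
= 0xE7FE


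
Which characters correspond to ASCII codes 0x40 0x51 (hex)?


Codes (hex): 0x40 0x51
Per-code ASCII lookup:
  0x40 = 64  (special character) → '@'
  0x51 = 81  (range 65-90: uppercase, 81 - 65 = 16) → 'Q'
= '@Q'


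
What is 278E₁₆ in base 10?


Positional values:
Position 0: E × 16^0 = 14 × 1 = 14
Position 1: 8 × 16^1 = 8 × 16 = 128
Position 2: 7 × 16^2 = 7 × 256 = 1792
Position 3: 2 × 16^3 = 2 × 4096 = 8192
Sum = 14 + 128 + 1792 + 8192
= 10126


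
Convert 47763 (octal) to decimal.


Positional values:
Position 0: 3 × 8^0 = 3
Position 1: 6 × 8^1 = 48
Position 2: 7 × 8^2 = 448
Position 3: 7 × 8^3 = 3584
Position 4: 4 × 8^4 = 16384
Sum = 3 + 48 + 448 + 3584 + 16384
= 20467


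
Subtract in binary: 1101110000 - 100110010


Align and subtract column by column (LSB to MSB, borrowing when needed):
  1101110000
- 0100110010
  ----------
  col 0: (0 - 0 borrow-in) - 0 → 0 - 0 = 0, borrow out 0
  col 1: (0 - 0 borrow-in) - 1 → borrow from next column: (0+2) - 1 = 1, borrow out 1
  col 2: (0 - 1 borrow-in) - 0 → borrow from next column: (-1+2) - 0 = 1, borrow out 1
  col 3: (0 - 1 borrow-in) - 0 → borrow from next column: (-1+2) - 0 = 1, borrow out 1
  col 4: (1 - 1 borrow-in) - 1 → borrow from next column: (0+2) - 1 = 1, borrow out 1
  col 5: (1 - 1 borrow-in) - 1 → borrow from next column: (0+2) - 1 = 1, borrow out 1
  col 6: (1 - 1 borrow-in) - 0 → 0 - 0 = 0, borrow out 0
  col 7: (0 - 0 borrow-in) - 0 → 0 - 0 = 0, borrow out 0
  col 8: (1 - 0 borrow-in) - 1 → 1 - 1 = 0, borrow out 0
  col 9: (1 - 0 borrow-in) - 0 → 1 - 0 = 1, borrow out 0
Reading bits MSB→LSB: 1000111110
Strip leading zeros: 1000111110
= 1000111110


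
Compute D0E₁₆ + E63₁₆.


Align and add column by column (LSB to MSB, each column mod 16 with carry):
  0D0E
+ 0E63
  ----
  col 0: E(14) + 3(3) + 0 (carry in) = 17 → 1(1), carry out 1
  col 1: 0(0) + 6(6) + 1 (carry in) = 7 → 7(7), carry out 0
  col 2: D(13) + E(14) + 0 (carry in) = 27 → B(11), carry out 1
  col 3: 0(0) + 0(0) + 1 (carry in) = 1 → 1(1), carry out 0
Reading digits MSB→LSB: 1B71
Strip leading zeros: 1B71
= 0x1B71


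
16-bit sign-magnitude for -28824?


Sign bit: 1 (negative)
Magnitude: 28824 = 111000010011000
= 1111000010011000


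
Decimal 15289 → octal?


Divide by 8 repeatedly:
15289 ÷ 8 = 1911 remainder 1
1911 ÷ 8 = 238 remainder 7
238 ÷ 8 = 29 remainder 6
29 ÷ 8 = 3 remainder 5
3 ÷ 8 = 0 remainder 3
Reading remainders bottom-up:
= 0o35671


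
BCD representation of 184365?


Each digit → 4-bit binary:
  1 → 0001
  8 → 1000
  4 → 0100
  3 → 0011
  6 → 0110
  5 → 0101
= 0001 1000 0100 0011 0110 0101


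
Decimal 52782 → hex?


Divide by 16 repeatedly:
52782 ÷ 16 = 3298 remainder 14 (E)
3298 ÷ 16 = 206 remainder 2 (2)
206 ÷ 16 = 12 remainder 14 (E)
12 ÷ 16 = 0 remainder 12 (C)
Reading remainders bottom-up:
= 0xCE2E


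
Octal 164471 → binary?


Each octal digit → 3 binary bits:
  1 = 001
  6 = 110
  4 = 100
  4 = 100
  7 = 111
  1 = 001
Concatenate: 001 110 100 100 111 001
= 001110100100111001


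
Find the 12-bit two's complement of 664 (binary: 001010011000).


Original: 001010011000
Step 1 - Invert all bits: 110101100111
Step 2 - Add 1: 110101100111 + 1
= 110101101000 (represents -664)


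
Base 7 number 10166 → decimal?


Positional values (base 7):
  6 × 7^0 = 6 × 1 = 6
  6 × 7^1 = 6 × 7 = 42
  1 × 7^2 = 1 × 49 = 49
  0 × 7^3 = 0 × 343 = 0
  1 × 7^4 = 1 × 2401 = 2401
Sum = 6 + 42 + 49 + 0 + 2401
= 2498


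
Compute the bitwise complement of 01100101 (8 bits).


Original: 01100101
Invert all bits:
  bit 0: 0 → 1
  bit 1: 1 → 0
  bit 2: 1 → 0
  bit 3: 0 → 1
  bit 4: 0 → 1
  bit 5: 1 → 0
  bit 6: 0 → 1
  bit 7: 1 → 0
= 10011010


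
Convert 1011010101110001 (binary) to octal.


Group into 3-bit groups: 001011010101110001
  001 = 1
  011 = 3
  010 = 2
  101 = 5
  110 = 6
  001 = 1
= 0o132561


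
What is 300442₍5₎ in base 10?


Positional values (base 5):
  2 × 5^0 = 2 × 1 = 2
  4 × 5^1 = 4 × 5 = 20
  4 × 5^2 = 4 × 25 = 100
  0 × 5^3 = 0 × 125 = 0
  0 × 5^4 = 0 × 625 = 0
  3 × 5^5 = 3 × 3125 = 9375
Sum = 2 + 20 + 100 + 0 + 0 + 9375
= 9497


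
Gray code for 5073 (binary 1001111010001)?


Binary: 1001111010001
Gray code: G = B XOR (B >> 1)
B >> 1 = 0100111101000
1001111010001 XOR 0100111101000:
  1 XOR 0 = 1
  0 XOR 1 = 1
  0 XOR 0 = 0
  1 XOR 0 = 1
  1 XOR 1 = 0
  1 XOR 1 = 0
  1 XOR 1 = 0
  0 XOR 1 = 1
  1 XOR 0 = 1
  0 XOR 1 = 1
  0 XOR 0 = 0
  0 XOR 0 = 0
  1 XOR 0 = 1
= 1101000111001


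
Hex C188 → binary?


Each hex digit → 4 binary bits:
  C = 1100
  1 = 0001
  8 = 1000
  8 = 1000
Concatenate: 1100 0001 1000 1000
= 1100000110001000


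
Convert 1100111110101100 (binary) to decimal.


Positional values:
Bit 2: 1 × 2^2 = 4
Bit 3: 1 × 2^3 = 8
Bit 5: 1 × 2^5 = 32
Bit 7: 1 × 2^7 = 128
Bit 8: 1 × 2^8 = 256
Bit 9: 1 × 2^9 = 512
Bit 10: 1 × 2^10 = 1024
Bit 11: 1 × 2^11 = 2048
Bit 14: 1 × 2^14 = 16384
Bit 15: 1 × 2^15 = 32768
Sum = 4 + 8 + 32 + 128 + 256 + 512 + 1024 + 2048 + 16384 + 32768
= 53164


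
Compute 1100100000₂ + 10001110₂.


Align and add column by column (LSB to MSB, carry propagating):
  01100100000
+ 00010001110
  -----------
  col 0: 0 + 0 + 0 (carry in) = 0 → bit 0, carry out 0
  col 1: 0 + 1 + 0 (carry in) = 1 → bit 1, carry out 0
  col 2: 0 + 1 + 0 (carry in) = 1 → bit 1, carry out 0
  col 3: 0 + 1 + 0 (carry in) = 1 → bit 1, carry out 0
  col 4: 0 + 0 + 0 (carry in) = 0 → bit 0, carry out 0
  col 5: 1 + 0 + 0 (carry in) = 1 → bit 1, carry out 0
  col 6: 0 + 0 + 0 (carry in) = 0 → bit 0, carry out 0
  col 7: 0 + 1 + 0 (carry in) = 1 → bit 1, carry out 0
  col 8: 1 + 0 + 0 (carry in) = 1 → bit 1, carry out 0
  col 9: 1 + 0 + 0 (carry in) = 1 → bit 1, carry out 0
  col 10: 0 + 0 + 0 (carry in) = 0 → bit 0, carry out 0
Reading bits MSB→LSB: 01110101110
Strip leading zeros: 1110101110
= 1110101110


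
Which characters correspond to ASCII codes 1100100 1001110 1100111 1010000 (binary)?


Codes (binary): 1100100 1001110 1100111 1010000
Per-code ASCII lookup:
  1100100 = 100  (range 97-122: lowercase, 100 - 97 = 3) → 'd'
  1001110 = 78  (range 65-90: uppercase, 78 - 65 = 13) → 'N'
  1100111 = 103  (range 97-122: lowercase, 103 - 97 = 6) → 'g'
  1010000 = 80  (range 65-90: uppercase, 80 - 65 = 15) → 'P'
= 'dNgP'


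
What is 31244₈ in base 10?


Positional values:
Position 0: 4 × 8^0 = 4
Position 1: 4 × 8^1 = 32
Position 2: 2 × 8^2 = 128
Position 3: 1 × 8^3 = 512
Position 4: 3 × 8^4 = 12288
Sum = 4 + 32 + 128 + 512 + 12288
= 12964


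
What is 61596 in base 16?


Divide by 16 repeatedly:
61596 ÷ 16 = 3849 remainder 12 (C)
3849 ÷ 16 = 240 remainder 9 (9)
240 ÷ 16 = 15 remainder 0 (0)
15 ÷ 16 = 0 remainder 15 (F)
Reading remainders bottom-up:
= 0xF09C


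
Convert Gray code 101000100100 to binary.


Gray code: 101000100100
MSB stays the same: 1
Each subsequent bit = prev_binary XOR current_gray:
  B[1] = 1 XOR 0 = 1
  B[2] = 1 XOR 1 = 0
  B[3] = 0 XOR 0 = 0
  B[4] = 0 XOR 0 = 0
  B[5] = 0 XOR 0 = 0
  B[6] = 0 XOR 1 = 1
  B[7] = 1 XOR 0 = 1
  B[8] = 1 XOR 0 = 1
  B[9] = 1 XOR 1 = 0
  B[10] = 0 XOR 0 = 0
  B[11] = 0 XOR 0 = 0
= 110000111000 (3128 decimal)


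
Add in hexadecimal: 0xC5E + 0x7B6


Align and add column by column (LSB to MSB, each column mod 16 with carry):
  0C5E
+ 07B6
  ----
  col 0: E(14) + 6(6) + 0 (carry in) = 20 → 4(4), carry out 1
  col 1: 5(5) + B(11) + 1 (carry in) = 17 → 1(1), carry out 1
  col 2: C(12) + 7(7) + 1 (carry in) = 20 → 4(4), carry out 1
  col 3: 0(0) + 0(0) + 1 (carry in) = 1 → 1(1), carry out 0
Reading digits MSB→LSB: 1414
Strip leading zeros: 1414
= 0x1414


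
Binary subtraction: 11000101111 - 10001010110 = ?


Align and subtract column by column (LSB to MSB, borrowing when needed):
  11000101111
- 10001010110
  -----------
  col 0: (1 - 0 borrow-in) - 0 → 1 - 0 = 1, borrow out 0
  col 1: (1 - 0 borrow-in) - 1 → 1 - 1 = 0, borrow out 0
  col 2: (1 - 0 borrow-in) - 1 → 1 - 1 = 0, borrow out 0
  col 3: (1 - 0 borrow-in) - 0 → 1 - 0 = 1, borrow out 0
  col 4: (0 - 0 borrow-in) - 1 → borrow from next column: (0+2) - 1 = 1, borrow out 1
  col 5: (1 - 1 borrow-in) - 0 → 0 - 0 = 0, borrow out 0
  col 6: (0 - 0 borrow-in) - 1 → borrow from next column: (0+2) - 1 = 1, borrow out 1
  col 7: (0 - 1 borrow-in) - 0 → borrow from next column: (-1+2) - 0 = 1, borrow out 1
  col 8: (0 - 1 borrow-in) - 0 → borrow from next column: (-1+2) - 0 = 1, borrow out 1
  col 9: (1 - 1 borrow-in) - 0 → 0 - 0 = 0, borrow out 0
  col 10: (1 - 0 borrow-in) - 1 → 1 - 1 = 0, borrow out 0
Reading bits MSB→LSB: 00111011001
Strip leading zeros: 111011001
= 111011001


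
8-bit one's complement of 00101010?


Original: 00101010
Invert all bits:
  bit 0: 0 → 1
  bit 1: 0 → 1
  bit 2: 1 → 0
  bit 3: 0 → 1
  bit 4: 1 → 0
  bit 5: 0 → 1
  bit 6: 1 → 0
  bit 7: 0 → 1
= 11010101


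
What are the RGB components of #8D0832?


Hex: #8D0832
R = 8D₁₆ = 141
G = 08₁₆ = 8
B = 32₁₆ = 50
= RGB(141, 8, 50)


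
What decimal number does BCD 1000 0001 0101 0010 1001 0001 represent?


Each 4-bit group → digit:
  1000 → 8
  0001 → 1
  0101 → 5
  0010 → 2
  1001 → 9
  0001 → 1
= 815291


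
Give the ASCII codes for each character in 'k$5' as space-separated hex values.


String: 'k$5'  (3 characters)
Per-character ASCII lookup:
  'k': lowercase starts at 97: 'k' = 97 + 10 = 107 → 0x6B
  '$': special character: '$' = 36 → 0x24
  '5': digits start at 48: '5' = 48 + 5 = 53 → 0x35
= 0x6B 0x24 0x35


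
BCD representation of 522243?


Each digit → 4-bit binary:
  5 → 0101
  2 → 0010
  2 → 0010
  2 → 0010
  4 → 0100
  3 → 0011
= 0101 0010 0010 0010 0100 0011


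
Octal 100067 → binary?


Each octal digit → 3 binary bits:
  1 = 001
  0 = 000
  0 = 000
  0 = 000
  6 = 110
  7 = 111
Concatenate: 001 000 000 000 110 111
= 001000000000110111


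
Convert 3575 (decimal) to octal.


Divide by 8 repeatedly:
3575 ÷ 8 = 446 remainder 7
446 ÷ 8 = 55 remainder 6
55 ÷ 8 = 6 remainder 7
6 ÷ 8 = 0 remainder 6
Reading remainders bottom-up:
= 0o6767


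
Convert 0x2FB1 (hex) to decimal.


Positional values:
Position 0: 1 × 16^0 = 1 × 1 = 1
Position 1: B × 16^1 = 11 × 16 = 176
Position 2: F × 16^2 = 15 × 256 = 3840
Position 3: 2 × 16^3 = 2 × 4096 = 8192
Sum = 1 + 176 + 3840 + 8192
= 12209


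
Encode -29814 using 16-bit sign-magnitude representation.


Sign bit: 1 (negative)
Magnitude: 29814 = 111010001110110
= 1111010001110110


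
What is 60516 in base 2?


Divide by 2 repeatedly:
60516 ÷ 2 = 30258 remainder 0
30258 ÷ 2 = 15129 remainder 0
15129 ÷ 2 = 7564 remainder 1
7564 ÷ 2 = 3782 remainder 0
3782 ÷ 2 = 1891 remainder 0
1891 ÷ 2 = 945 remainder 1
945 ÷ 2 = 472 remainder 1
472 ÷ 2 = 236 remainder 0
236 ÷ 2 = 118 remainder 0
118 ÷ 2 = 59 remainder 0
59 ÷ 2 = 29 remainder 1
29 ÷ 2 = 14 remainder 1
14 ÷ 2 = 7 remainder 0
7 ÷ 2 = 3 remainder 1
3 ÷ 2 = 1 remainder 1
1 ÷ 2 = 0 remainder 1
Reading remainders bottom-up:
= 1110110001100100


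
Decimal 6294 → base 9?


Divide by 9 repeatedly:
6294 ÷ 9 = 699 remainder 3
699 ÷ 9 = 77 remainder 6
77 ÷ 9 = 8 remainder 5
8 ÷ 9 = 0 remainder 8
Reading remainders bottom-up:
= 8563


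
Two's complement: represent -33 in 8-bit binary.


Original: 00100001
Step 1 - Invert all bits: 11011110
Step 2 - Add 1: 11011110 + 1
= 11011111 (represents -33)


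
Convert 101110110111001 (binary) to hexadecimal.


Group into 4-bit nibbles: 0101110110111001
  0101 = 5
  1101 = D
  1011 = B
  1001 = 9
= 0x5DB9


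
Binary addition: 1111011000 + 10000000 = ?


Align and add column by column (LSB to MSB, carry propagating):
  01111011000
+ 00010000000
  -----------
  col 0: 0 + 0 + 0 (carry in) = 0 → bit 0, carry out 0
  col 1: 0 + 0 + 0 (carry in) = 0 → bit 0, carry out 0
  col 2: 0 + 0 + 0 (carry in) = 0 → bit 0, carry out 0
  col 3: 1 + 0 + 0 (carry in) = 1 → bit 1, carry out 0
  col 4: 1 + 0 + 0 (carry in) = 1 → bit 1, carry out 0
  col 5: 0 + 0 + 0 (carry in) = 0 → bit 0, carry out 0
  col 6: 1 + 0 + 0 (carry in) = 1 → bit 1, carry out 0
  col 7: 1 + 1 + 0 (carry in) = 2 → bit 0, carry out 1
  col 8: 1 + 0 + 1 (carry in) = 2 → bit 0, carry out 1
  col 9: 1 + 0 + 1 (carry in) = 2 → bit 0, carry out 1
  col 10: 0 + 0 + 1 (carry in) = 1 → bit 1, carry out 0
Reading bits MSB→LSB: 10001011000
Strip leading zeros: 10001011000
= 10001011000


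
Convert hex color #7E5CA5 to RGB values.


Hex: #7E5CA5
R = 7E₁₆ = 126
G = 5C₁₆ = 92
B = A5₁₆ = 165
= RGB(126, 92, 165)


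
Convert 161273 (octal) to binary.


Each octal digit → 3 binary bits:
  1 = 001
  6 = 110
  1 = 001
  2 = 010
  7 = 111
  3 = 011
Concatenate: 001 110 001 010 111 011
= 001110001010111011


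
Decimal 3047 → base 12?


Divide by 12 repeatedly:
3047 ÷ 12 = 253 remainder 11
253 ÷ 12 = 21 remainder 1
21 ÷ 12 = 1 remainder 9
1 ÷ 12 = 0 remainder 1
Reading remainders bottom-up:
= 191B


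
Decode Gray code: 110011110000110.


Gray code: 110011110000110
MSB stays the same: 1
Each subsequent bit = prev_binary XOR current_gray:
  B[1] = 1 XOR 1 = 0
  B[2] = 0 XOR 0 = 0
  B[3] = 0 XOR 0 = 0
  B[4] = 0 XOR 1 = 1
  B[5] = 1 XOR 1 = 0
  B[6] = 0 XOR 1 = 1
  B[7] = 1 XOR 1 = 0
  B[8] = 0 XOR 0 = 0
  B[9] = 0 XOR 0 = 0
  B[10] = 0 XOR 0 = 0
  B[11] = 0 XOR 0 = 0
  B[12] = 0 XOR 1 = 1
  B[13] = 1 XOR 1 = 0
  B[14] = 0 XOR 0 = 0
= 100010100000100 (17668 decimal)


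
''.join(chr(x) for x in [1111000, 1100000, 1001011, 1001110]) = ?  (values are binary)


Codes (binary): 1111000 1100000 1001011 1001110
Per-code ASCII lookup:
  1111000 = 120  (range 97-122: lowercase, 120 - 97 = 23) → 'x'
  1100000 = 96  (special character) → '`'
  1001011 = 75  (range 65-90: uppercase, 75 - 65 = 10) → 'K'
  1001110 = 78  (range 65-90: uppercase, 78 - 65 = 13) → 'N'
= 'x`KN'


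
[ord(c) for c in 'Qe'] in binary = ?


String: 'Qe'  (2 characters)
Per-character ASCII lookup:
  'Q': uppercase starts at 65: 'Q' = 65 + 16 = 81 → 1010001
  'e': lowercase starts at 97: 'e' = 97 + 4 = 101 → 1100101
= 1010001 1100101


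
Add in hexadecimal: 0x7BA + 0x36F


Align and add column by column (LSB to MSB, each column mod 16 with carry):
  07BA
+ 036F
  ----
  col 0: A(10) + F(15) + 0 (carry in) = 25 → 9(9), carry out 1
  col 1: B(11) + 6(6) + 1 (carry in) = 18 → 2(2), carry out 1
  col 2: 7(7) + 3(3) + 1 (carry in) = 11 → B(11), carry out 0
  col 3: 0(0) + 0(0) + 0 (carry in) = 0 → 0(0), carry out 0
Reading digits MSB→LSB: 0B29
Strip leading zeros: B29
= 0xB29


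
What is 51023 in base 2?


Divide by 2 repeatedly:
51023 ÷ 2 = 25511 remainder 1
25511 ÷ 2 = 12755 remainder 1
12755 ÷ 2 = 6377 remainder 1
6377 ÷ 2 = 3188 remainder 1
3188 ÷ 2 = 1594 remainder 0
1594 ÷ 2 = 797 remainder 0
797 ÷ 2 = 398 remainder 1
398 ÷ 2 = 199 remainder 0
199 ÷ 2 = 99 remainder 1
99 ÷ 2 = 49 remainder 1
49 ÷ 2 = 24 remainder 1
24 ÷ 2 = 12 remainder 0
12 ÷ 2 = 6 remainder 0
6 ÷ 2 = 3 remainder 0
3 ÷ 2 = 1 remainder 1
1 ÷ 2 = 0 remainder 1
Reading remainders bottom-up:
= 1100011101001111


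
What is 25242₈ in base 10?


Positional values:
Position 0: 2 × 8^0 = 2
Position 1: 4 × 8^1 = 32
Position 2: 2 × 8^2 = 128
Position 3: 5 × 8^3 = 2560
Position 4: 2 × 8^4 = 8192
Sum = 2 + 32 + 128 + 2560 + 8192
= 10914


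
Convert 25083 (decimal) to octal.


Divide by 8 repeatedly:
25083 ÷ 8 = 3135 remainder 3
3135 ÷ 8 = 391 remainder 7
391 ÷ 8 = 48 remainder 7
48 ÷ 8 = 6 remainder 0
6 ÷ 8 = 0 remainder 6
Reading remainders bottom-up:
= 0o60773


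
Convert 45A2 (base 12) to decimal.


Positional values (base 12):
  2 × 12^0 = 2 × 1 = 2
  A × 12^1 = 10 × 12 = 120
  5 × 12^2 = 5 × 144 = 720
  4 × 12^3 = 4 × 1728 = 6912
Sum = 2 + 120 + 720 + 6912
= 7754


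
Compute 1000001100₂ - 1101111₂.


Align and subtract column by column (LSB to MSB, borrowing when needed):
  1000001100
- 0001101111
  ----------
  col 0: (0 - 0 borrow-in) - 1 → borrow from next column: (0+2) - 1 = 1, borrow out 1
  col 1: (0 - 1 borrow-in) - 1 → borrow from next column: (-1+2) - 1 = 0, borrow out 1
  col 2: (1 - 1 borrow-in) - 1 → borrow from next column: (0+2) - 1 = 1, borrow out 1
  col 3: (1 - 1 borrow-in) - 1 → borrow from next column: (0+2) - 1 = 1, borrow out 1
  col 4: (0 - 1 borrow-in) - 0 → borrow from next column: (-1+2) - 0 = 1, borrow out 1
  col 5: (0 - 1 borrow-in) - 1 → borrow from next column: (-1+2) - 1 = 0, borrow out 1
  col 6: (0 - 1 borrow-in) - 1 → borrow from next column: (-1+2) - 1 = 0, borrow out 1
  col 7: (0 - 1 borrow-in) - 0 → borrow from next column: (-1+2) - 0 = 1, borrow out 1
  col 8: (0 - 1 borrow-in) - 0 → borrow from next column: (-1+2) - 0 = 1, borrow out 1
  col 9: (1 - 1 borrow-in) - 0 → 0 - 0 = 0, borrow out 0
Reading bits MSB→LSB: 0110011101
Strip leading zeros: 110011101
= 110011101


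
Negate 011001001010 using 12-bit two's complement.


Original: 011001001010
Step 1 - Invert all bits: 100110110101
Step 2 - Add 1: 100110110101 + 1
= 100110110110 (represents -1610)


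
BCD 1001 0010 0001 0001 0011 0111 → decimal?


Each 4-bit group → digit:
  1001 → 9
  0010 → 2
  0001 → 1
  0001 → 1
  0011 → 3
  0111 → 7
= 921137


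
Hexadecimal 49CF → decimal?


Positional values:
Position 0: F × 16^0 = 15 × 1 = 15
Position 1: C × 16^1 = 12 × 16 = 192
Position 2: 9 × 16^2 = 9 × 256 = 2304
Position 3: 4 × 16^3 = 4 × 4096 = 16384
Sum = 15 + 192 + 2304 + 16384
= 18895


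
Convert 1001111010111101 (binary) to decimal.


Positional values:
Bit 0: 1 × 2^0 = 1
Bit 2: 1 × 2^2 = 4
Bit 3: 1 × 2^3 = 8
Bit 4: 1 × 2^4 = 16
Bit 5: 1 × 2^5 = 32
Bit 7: 1 × 2^7 = 128
Bit 9: 1 × 2^9 = 512
Bit 10: 1 × 2^10 = 1024
Bit 11: 1 × 2^11 = 2048
Bit 12: 1 × 2^12 = 4096
Bit 15: 1 × 2^15 = 32768
Sum = 1 + 4 + 8 + 16 + 32 + 128 + 512 + 1024 + 2048 + 4096 + 32768
= 40637


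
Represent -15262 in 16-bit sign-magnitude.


Sign bit: 1 (negative)
Magnitude: 15262 = 011101110011110
= 1011101110011110


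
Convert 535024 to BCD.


Each digit → 4-bit binary:
  5 → 0101
  3 → 0011
  5 → 0101
  0 → 0000
  2 → 0010
  4 → 0100
= 0101 0011 0101 0000 0010 0100


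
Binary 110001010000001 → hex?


Group into 4-bit nibbles: 0110001010000001
  0110 = 6
  0010 = 2
  1000 = 8
  0001 = 1
= 0x6281
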